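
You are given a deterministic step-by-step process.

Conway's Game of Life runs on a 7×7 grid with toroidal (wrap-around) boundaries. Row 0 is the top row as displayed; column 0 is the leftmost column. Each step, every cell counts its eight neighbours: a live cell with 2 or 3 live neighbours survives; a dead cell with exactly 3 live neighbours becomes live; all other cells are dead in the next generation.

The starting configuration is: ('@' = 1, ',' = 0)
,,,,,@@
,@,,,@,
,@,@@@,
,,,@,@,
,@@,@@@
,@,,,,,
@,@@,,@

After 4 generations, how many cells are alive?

[0] ,,,,,@@
,@,,,@,
,@,@@@,
,,,@,@,
,@@,@@@
,@,,,,,
@,@@,,@
[1] ,@@,@@,
@,@,,,,
,,,@,@@
@@,,,,,
@@@@@@@
,,,,@,,
@@@,,@@
[2] ,,,,@@,
@,@,,,,
,,@,,,@
,,,,,,,
,,@@@@@
,,,,,,,
@,@,,,@
[3] @,,@,@,
,@,@,@@
,@,,,,,
,,@,@,@
,,,@@@,
@@@,@,,
,,,,,@@
[4] @,@,,,,
,@,,,@@
,@,@@,@
,,@,@,,
@,,,,,@
@@@,,,,
,,@@,@,

19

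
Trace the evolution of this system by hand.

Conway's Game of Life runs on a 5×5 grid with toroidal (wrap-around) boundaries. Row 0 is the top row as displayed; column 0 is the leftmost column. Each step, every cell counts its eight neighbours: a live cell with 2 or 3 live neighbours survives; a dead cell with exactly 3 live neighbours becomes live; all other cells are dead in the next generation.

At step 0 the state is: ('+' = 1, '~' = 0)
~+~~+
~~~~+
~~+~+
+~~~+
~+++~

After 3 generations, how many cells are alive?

t=0: ~+~~+
~~~~+
~~+~+
+~~~+
~+++~
t=1: ~+~~+
~~~~+
~~~~+
+~~~+
~+++~
t=2: ~+~~+
~~~++
~~~++
+++~+
~+++~
t=3: ~+~~+
~~+~~
~+~~~
~~~~~
~~~~~

4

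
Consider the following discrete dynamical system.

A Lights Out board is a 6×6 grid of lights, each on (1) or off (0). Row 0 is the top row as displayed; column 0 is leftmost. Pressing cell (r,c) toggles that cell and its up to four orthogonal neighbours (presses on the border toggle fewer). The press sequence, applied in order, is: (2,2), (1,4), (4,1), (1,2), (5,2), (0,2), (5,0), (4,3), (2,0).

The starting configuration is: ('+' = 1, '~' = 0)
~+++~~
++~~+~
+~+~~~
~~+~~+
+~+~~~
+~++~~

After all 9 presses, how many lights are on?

k=0  ~+++~~
++~~+~
+~+~~~
~~+~~+
+~+~~~
+~++~~
k=1  ~+++~~
+++~+~
++~+~~
~~~~~+
+~+~~~
+~++~~
k=2  ~++++~
++++~+
++~++~
~~~~~+
+~+~~~
+~++~~
k=3  ~++++~
++++~+
++~++~
~+~~~+
~+~~~~
++++~~
k=4  ~+~++~
+~~~~+
+++++~
~+~~~+
~+~~~~
++++~~
k=5  ~+~++~
+~~~~+
+++++~
~+~~~+
~++~~~
+~~~~~
k=6  ~~+~+~
+~+~~+
+++++~
~+~~~+
~++~~~
+~~~~~
k=7  ~~+~+~
+~+~~+
+++++~
~+~~~+
+++~~~
~+~~~~
k=8  ~~+~+~
+~+~~+
+++++~
~+~+~+
++~++~
~+~+~~
k=9  ~~+~+~
~~+~~+
~~+++~
++~+~+
++~++~
~+~+~~

17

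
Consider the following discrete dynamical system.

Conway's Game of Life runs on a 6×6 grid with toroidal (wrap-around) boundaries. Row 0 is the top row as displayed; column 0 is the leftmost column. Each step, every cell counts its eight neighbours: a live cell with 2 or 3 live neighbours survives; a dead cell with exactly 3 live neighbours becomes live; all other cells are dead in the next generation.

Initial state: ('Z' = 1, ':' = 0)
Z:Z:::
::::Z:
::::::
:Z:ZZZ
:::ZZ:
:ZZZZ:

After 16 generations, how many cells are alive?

6

step 0: Z:Z:::
::::Z:
::::::
:Z:ZZZ
:::ZZ:
:ZZZZ:
step 1: ::Z:ZZ
::::::
:::Z:Z
::ZZ:Z
ZZ::::
:Z::ZZ
step 2: Z::ZZZ
:::Z:Z
::ZZ::
:ZZZ:Z
:Z:Z::
:ZZZZ:
step 3: ZZ::::
Z::::Z
ZZ::::
ZZ::::
::::::
:Z::::
step 4: :Z:::Z
:::::Z
::::::
ZZ::::
ZZ::::
ZZ::::
step 5: :Z:::Z
Z:::::
Z:::::
ZZ::::
::Z::Z
::Z::Z
step 6: :Z:::Z
ZZ:::Z
Z::::Z
ZZ:::Z
::Z::Z
:ZZ:ZZ
step 7: ::::::
:Z::Z:
::::Z:
:Z::Z:
::ZZ::
:ZZZZZ
step 8: ZZ:::Z
::::::
:::ZZZ
::Z:Z:
Z::::Z
:Z::Z:
step 9: ZZ:::Z
::::::
:::ZZZ
Z:::::
ZZ:ZZZ
:Z::Z:
step 10: ZZ:::Z
::::::
::::ZZ
:ZZ:::
:ZZZZ:
:::Z::
step 11: Z:::::
::::Z:
::::::
ZZ:::Z
:Z::Z:
:::Z:Z
step 12: ::::ZZ
::::::
Z::::Z
ZZ:::Z
:ZZ:Z:
Z:::ZZ
step 13: Z:::Z:
Z:::Z:
:Z:::Z
::Z:Z:
::ZZZ:
ZZ::::
step 14: Z:::::
ZZ::Z:
ZZ:ZZZ
:ZZ:ZZ
::Z:ZZ
ZZZ:Z:
step 15: ::ZZ::
::ZZZ:
::::::
::::::
::::::
Z:Z:Z:
step 16: :::::Z
::Z:Z:
:::Z::
::::::
::::::
:ZZ:::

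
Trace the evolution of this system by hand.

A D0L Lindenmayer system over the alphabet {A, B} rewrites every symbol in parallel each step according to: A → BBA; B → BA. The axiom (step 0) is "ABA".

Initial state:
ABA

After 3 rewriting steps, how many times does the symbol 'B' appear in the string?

0) ABA
1) BBABABBA
2) BABABBABABBABABABBA
3) BABBABABBABABABBABABBABABABBABABBABABBABABABBA

27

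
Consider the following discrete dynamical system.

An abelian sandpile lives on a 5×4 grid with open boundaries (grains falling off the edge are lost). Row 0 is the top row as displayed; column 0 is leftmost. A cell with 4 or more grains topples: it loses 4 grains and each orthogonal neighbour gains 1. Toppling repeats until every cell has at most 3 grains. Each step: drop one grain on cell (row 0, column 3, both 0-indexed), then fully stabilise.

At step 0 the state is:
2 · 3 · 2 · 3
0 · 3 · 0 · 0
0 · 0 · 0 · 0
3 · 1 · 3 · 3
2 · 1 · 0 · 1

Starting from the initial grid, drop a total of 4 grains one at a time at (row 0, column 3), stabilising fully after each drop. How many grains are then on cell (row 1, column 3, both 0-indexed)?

1

[0] 2 · 3 · 2 · 3
0 · 3 · 0 · 0
0 · 0 · 0 · 0
3 · 1 · 3 · 3
2 · 1 · 0 · 1
[1] 2 · 3 · 3 · 0
0 · 3 · 0 · 1
0 · 0 · 0 · 0
3 · 1 · 3 · 3
2 · 1 · 0 · 1
[2] 2 · 3 · 3 · 1
0 · 3 · 0 · 1
0 · 0 · 0 · 0
3 · 1 · 3 · 3
2 · 1 · 0 · 1
[3] 2 · 3 · 3 · 2
0 · 3 · 0 · 1
0 · 0 · 0 · 0
3 · 1 · 3 · 3
2 · 1 · 0 · 1
[4] 2 · 3 · 3 · 3
0 · 3 · 0 · 1
0 · 0 · 0 · 0
3 · 1 · 3 · 3
2 · 1 · 0 · 1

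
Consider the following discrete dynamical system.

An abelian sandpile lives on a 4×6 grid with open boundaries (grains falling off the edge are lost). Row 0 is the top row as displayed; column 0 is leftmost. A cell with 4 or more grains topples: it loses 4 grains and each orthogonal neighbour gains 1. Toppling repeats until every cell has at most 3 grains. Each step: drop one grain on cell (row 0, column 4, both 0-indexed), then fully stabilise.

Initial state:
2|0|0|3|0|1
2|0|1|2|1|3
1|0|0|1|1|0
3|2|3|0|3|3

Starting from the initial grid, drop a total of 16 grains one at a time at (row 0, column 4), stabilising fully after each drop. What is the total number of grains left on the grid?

38

step 0: 2|0|0|3|0|1
2|0|1|2|1|3
1|0|0|1|1|0
3|2|3|0|3|3
step 1: 2|0|0|3|1|1
2|0|1|2|1|3
1|0|0|1|1|0
3|2|3|0|3|3
step 2: 2|0|0|3|2|1
2|0|1|2|1|3
1|0|0|1|1|0
3|2|3|0|3|3
step 3: 2|0|0|3|3|1
2|0|1|2|1|3
1|0|0|1|1|0
3|2|3|0|3|3
step 4: 2|0|1|0|1|2
2|0|1|3|2|3
1|0|0|1|1|0
3|2|3|0|3|3
step 5: 2|0|1|0|2|2
2|0|1|3|2|3
1|0|0|1|1|0
3|2|3|0|3|3
step 6: 2|0|1|0|3|2
2|0|1|3|2|3
1|0|0|1|1|0
3|2|3|0|3|3
step 7: 2|0|1|1|0|3
2|0|1|3|3|3
1|0|0|1|1|0
3|2|3|0|3|3
step 8: 2|0|1|1|1|3
2|0|1|3|3|3
1|0|0|1|1|0
3|2|3|0|3|3
step 9: 2|0|1|1|2|3
2|0|1|3|3|3
1|0|0|1|1|0
3|2|3|0|3|3
step 10: 2|0|1|1|3|3
2|0|1|3|3|3
1|0|0|1|1|0
3|2|3|0|3|3
step 11: 2|0|1|3|2|1
2|0|2|0|2|1
1|0|0|2|2|1
3|2|3|0|3|3
step 12: 2|0|1|3|3|1
2|0|2|0|2|1
1|0|0|2|2|1
3|2|3|0|3|3
step 13: 2|0|2|0|1|2
2|0|2|1|3|1
1|0|0|2|2|1
3|2|3|0|3|3
step 14: 2|0|2|0|2|2
2|0|2|1|3|1
1|0|0|2|2|1
3|2|3|0|3|3
step 15: 2|0|2|0|3|2
2|0|2|1|3|1
1|0|0|2|2|1
3|2|3|0|3|3
step 16: 2|0|2|1|1|3
2|0|2|2|0|2
1|0|0|2|3|1
3|2|3|0|3|3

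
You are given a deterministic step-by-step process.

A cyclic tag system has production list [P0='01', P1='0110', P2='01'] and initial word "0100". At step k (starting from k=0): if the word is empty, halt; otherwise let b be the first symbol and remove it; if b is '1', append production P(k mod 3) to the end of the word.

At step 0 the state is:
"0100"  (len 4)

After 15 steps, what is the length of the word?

0) "0100"  (len 4)
1) "100"  (len 3)
2) "000110"  (len 6)
3) "00110"  (len 5)
4) "0110"  (len 4)
5) "110"  (len 3)
6) "1001"  (len 4)
7) "00101"  (len 5)
8) "0101"  (len 4)
9) "101"  (len 3)
10) "0101"  (len 4)
11) "101"  (len 3)
12) "0101"  (len 4)
13) "101"  (len 3)
14) "010110"  (len 6)
15) "10110"  (len 5)

5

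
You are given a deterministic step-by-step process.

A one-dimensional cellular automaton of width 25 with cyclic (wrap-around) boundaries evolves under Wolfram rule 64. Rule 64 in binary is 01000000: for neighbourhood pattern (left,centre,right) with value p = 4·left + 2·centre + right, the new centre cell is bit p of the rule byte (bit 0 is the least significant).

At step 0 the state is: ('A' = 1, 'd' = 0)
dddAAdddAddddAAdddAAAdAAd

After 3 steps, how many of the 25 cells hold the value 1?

0

step 0: dddAAdddAddddAAdddAAAdAAd
step 1: ddddAdddddddddAdddddAddAd
step 2: ddddddddddddddddddddddddd
step 3: ddddddddddddddddddddddddd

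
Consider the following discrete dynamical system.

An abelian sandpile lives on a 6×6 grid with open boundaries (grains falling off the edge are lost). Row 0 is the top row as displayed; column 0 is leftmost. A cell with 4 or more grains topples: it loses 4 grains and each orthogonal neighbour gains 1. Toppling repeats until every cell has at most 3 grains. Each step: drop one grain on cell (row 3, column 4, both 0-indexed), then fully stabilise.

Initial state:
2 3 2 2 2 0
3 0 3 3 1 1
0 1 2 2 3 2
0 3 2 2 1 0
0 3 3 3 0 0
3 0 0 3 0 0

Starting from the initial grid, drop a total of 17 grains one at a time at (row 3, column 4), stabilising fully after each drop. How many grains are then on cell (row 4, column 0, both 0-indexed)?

1

step 0: 2 3 2 2 2 0
3 0 3 3 1 1
0 1 2 2 3 2
0 3 2 2 1 0
0 3 3 3 0 0
3 0 0 3 0 0
step 1: 2 3 2 2 2 0
3 0 3 3 1 1
0 1 2 2 3 2
0 3 2 2 2 0
0 3 3 3 0 0
3 0 0 3 0 0
step 2: 2 3 2 2 2 0
3 0 3 3 1 1
0 1 2 2 3 2
0 3 2 2 3 0
0 3 3 3 0 0
3 0 0 3 0 0
step 3: 2 3 2 2 2 0
3 0 3 3 2 1
0 1 2 3 0 3
0 3 2 3 1 1
0 3 3 3 1 0
3 0 0 3 0 0
step 4: 2 3 2 2 2 0
3 0 3 3 2 1
0 1 2 3 0 3
0 3 2 3 2 1
0 3 3 3 1 0
3 0 0 3 0 0
step 5: 2 3 2 2 2 0
3 0 3 3 2 1
0 1 2 3 0 3
0 3 2 3 3 1
0 3 3 3 1 0
3 0 0 3 0 0
step 6: 2 3 3 3 2 0
3 1 1 1 3 1
0 3 1 2 2 3
1 1 2 3 1 2
1 1 2 2 3 0
3 1 2 0 1 0
step 7: 2 3 3 3 2 0
3 1 1 1 3 1
0 3 1 2 2 3
1 1 2 3 2 2
1 1 2 2 3 0
3 1 2 0 1 0
step 8: 2 3 3 3 2 0
3 1 1 1 3 1
0 3 1 2 2 3
1 1 2 3 3 2
1 1 2 2 3 0
3 1 2 0 1 0
step 9: 2 3 3 3 2 0
3 1 1 1 3 1
0 3 1 3 3 3
1 1 3 1 2 3
1 1 3 0 1 1
3 1 2 1 2 0
step 10: 2 3 3 3 2 0
3 1 1 1 3 1
0 3 1 3 3 3
1 1 3 1 3 3
1 1 3 0 1 1
3 1 2 1 2 0
step 11: 2 3 3 3 3 0
3 1 1 3 0 3
0 3 2 0 3 1
1 1 3 3 2 1
1 1 3 0 2 2
3 1 2 1 2 0
step 12: 2 3 3 3 3 0
3 1 1 3 0 3
0 3 2 0 3 1
1 1 3 3 3 1
1 1 3 0 2 2
3 1 2 1 2 0
step 13: 2 3 3 3 3 0
3 1 1 3 1 3
0 3 3 2 0 2
1 2 1 1 2 2
1 2 0 2 3 2
3 1 3 1 2 0
step 14: 2 3 3 3 3 0
3 1 1 3 1 3
0 3 3 2 0 2
1 2 1 1 3 2
1 2 0 2 3 2
3 1 3 1 2 0
step 15: 2 3 3 3 3 0
3 1 1 3 1 3
0 3 3 2 1 2
1 2 1 2 1 3
1 2 0 3 0 3
3 1 3 1 3 0
step 16: 2 3 3 3 3 0
3 1 1 3 1 3
0 3 3 2 1 2
1 2 1 2 2 3
1 2 0 3 0 3
3 1 3 1 3 0
step 17: 2 3 3 3 3 0
3 1 1 3 1 3
0 3 3 2 1 2
1 2 1 2 3 3
1 2 0 3 0 3
3 1 3 1 3 0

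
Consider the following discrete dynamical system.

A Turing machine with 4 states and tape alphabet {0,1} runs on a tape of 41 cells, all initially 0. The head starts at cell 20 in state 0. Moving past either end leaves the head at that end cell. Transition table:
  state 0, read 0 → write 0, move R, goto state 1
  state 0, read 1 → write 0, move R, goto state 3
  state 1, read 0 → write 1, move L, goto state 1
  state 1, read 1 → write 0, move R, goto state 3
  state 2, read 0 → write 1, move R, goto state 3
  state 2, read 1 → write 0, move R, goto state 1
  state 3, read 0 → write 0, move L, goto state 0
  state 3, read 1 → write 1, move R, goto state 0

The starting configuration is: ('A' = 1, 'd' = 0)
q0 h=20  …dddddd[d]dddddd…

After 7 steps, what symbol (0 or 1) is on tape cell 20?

1

0) q0 h=20  …dddddd[d]dddddd…
1) q1 h=21  …dddddd[d]dddddd…
2) q1 h=20  …dddddd[d]Addddd…
3) q1 h=19  …dddddd[d]AAdddd…
4) q1 h=18  …dddddd[d]AAAddd…
5) q1 h=17  …dddddd[d]AAAAdd…
6) q1 h=16  …dddddd[d]AAAAAd…
7) q1 h=15  …dddddd[d]AAAAAA…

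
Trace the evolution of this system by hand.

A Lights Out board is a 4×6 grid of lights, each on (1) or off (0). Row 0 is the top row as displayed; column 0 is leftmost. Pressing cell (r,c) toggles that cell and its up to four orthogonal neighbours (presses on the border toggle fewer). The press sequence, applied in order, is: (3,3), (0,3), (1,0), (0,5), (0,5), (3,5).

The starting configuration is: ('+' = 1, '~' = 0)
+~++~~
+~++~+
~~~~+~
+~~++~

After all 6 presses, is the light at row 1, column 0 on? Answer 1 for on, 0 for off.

t=0: +~++~~
+~++~+
~~~~+~
+~~++~
t=1: +~++~~
+~++~+
~~~++~
+~+~~~
t=2: +~~~+~
+~+~~+
~~~++~
+~+~~~
t=3: ~~~~+~
~++~~+
+~~++~
+~+~~~
t=4: ~~~~~+
~++~~~
+~~++~
+~+~~~
t=5: ~~~~+~
~++~~+
+~~++~
+~+~~~
t=6: ~~~~+~
~++~~+
+~~+++
+~+~++

0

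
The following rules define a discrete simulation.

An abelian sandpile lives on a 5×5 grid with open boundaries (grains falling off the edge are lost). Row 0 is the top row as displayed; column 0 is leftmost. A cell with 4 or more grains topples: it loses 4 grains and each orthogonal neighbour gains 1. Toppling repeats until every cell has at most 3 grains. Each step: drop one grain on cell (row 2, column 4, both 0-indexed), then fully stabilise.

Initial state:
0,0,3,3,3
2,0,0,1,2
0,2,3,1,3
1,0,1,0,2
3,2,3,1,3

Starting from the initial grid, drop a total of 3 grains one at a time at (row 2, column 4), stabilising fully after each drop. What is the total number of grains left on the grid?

gen 0: 0,0,3,3,3
2,0,0,1,2
0,2,3,1,3
1,0,1,0,2
3,2,3,1,3
gen 1: 0,0,3,3,3
2,0,0,1,3
0,2,3,2,0
1,0,1,0,3
3,2,3,1,3
gen 2: 0,0,3,3,3
2,0,0,1,3
0,2,3,2,1
1,0,1,0,3
3,2,3,1,3
gen 3: 0,0,3,3,3
2,0,0,1,3
0,2,3,2,2
1,0,1,0,3
3,2,3,1,3

41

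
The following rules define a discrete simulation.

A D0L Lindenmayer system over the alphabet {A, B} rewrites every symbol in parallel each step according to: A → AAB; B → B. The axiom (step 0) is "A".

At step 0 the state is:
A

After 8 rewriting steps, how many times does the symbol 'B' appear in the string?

255

step 0: A
step 1: AAB
step 2: AABAABB
step 3: AABAABBAABAABBB
step 4: AABAABBAABAABBBAABAABBAABAABBBB
step 5: AABAABBAABAABBBAABAABBAABAABBBBAABAABBAABAABBBAABAABBAABAABBBBB
step 6: AABAABBAABAABBBAABAABBAABAABBBBAABAABBAABAABBBAABAABBAABAA…BAABAABBBAABAABBAABAABBBBAABAABBAABAABBBAABAABBAABAABBBBBB  (len 127)
step 7: AABAABBAABAABBBAABAABBAABAABBBBAABAABBAABAABBBAABAABBAABAA…AABAABBBAABAABBAABAABBBBAABAABBAABAABBBAABAABBAABAABBBBBBB  (len 255)
step 8: AABAABBAABAABBBAABAABBAABAABBBBAABAABBAABAABBBAABAABBAABAA…ABAABBBAABAABBAABAABBBBAABAABBAABAABBBAABAABBAABAABBBBBBBB  (len 511)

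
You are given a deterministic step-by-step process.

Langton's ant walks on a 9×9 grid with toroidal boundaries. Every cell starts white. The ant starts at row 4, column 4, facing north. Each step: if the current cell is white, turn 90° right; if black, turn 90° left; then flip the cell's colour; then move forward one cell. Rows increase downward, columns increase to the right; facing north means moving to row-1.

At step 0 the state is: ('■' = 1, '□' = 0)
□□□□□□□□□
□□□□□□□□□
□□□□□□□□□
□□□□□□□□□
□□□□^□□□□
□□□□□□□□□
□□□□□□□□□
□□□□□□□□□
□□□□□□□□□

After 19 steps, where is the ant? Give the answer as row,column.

5,2

0) □□□□□□□□□
□□□□□□□□□
□□□□□□□□□
□□□□□□□□□
□□□□^□□□□
□□□□□□□□□
□□□□□□□□□
□□□□□□□□□
□□□□□□□□□
1) □□□□□□□□□
□□□□□□□□□
□□□□□□□□□
□□□□□□□□□
□□□□■>□□□
□□□□□□□□□
□□□□□□□□□
□□□□□□□□□
□□□□□□□□□
2) □□□□□□□□□
□□□□□□□□□
□□□□□□□□□
□□□□□□□□□
□□□□■■□□□
□□□□□v□□□
□□□□□□□□□
□□□□□□□□□
□□□□□□□□□
3) □□□□□□□□□
□□□□□□□□□
□□□□□□□□□
□□□□□□□□□
□□□□■■□□□
□□□□<■□□□
□□□□□□□□□
□□□□□□□□□
□□□□□□□□□
4) □□□□□□□□□
□□□□□□□□□
□□□□□□□□□
□□□□□□□□□
□□□□^■□□□
□□□□■■□□□
□□□□□□□□□
□□□□□□□□□
□□□□□□□□□
5) □□□□□□□□□
□□□□□□□□□
□□□□□□□□□
□□□□□□□□□
□□□<□■□□□
□□□□■■□□□
□□□□□□□□□
□□□□□□□□□
□□□□□□□□□
6) □□□□□□□□□
□□□□□□□□□
□□□□□□□□□
□□□^□□□□□
□□□■□■□□□
□□□□■■□□□
□□□□□□□□□
□□□□□□□□□
□□□□□□□□□
7) □□□□□□□□□
□□□□□□□□□
□□□□□□□□□
□□□■>□□□□
□□□■□■□□□
□□□□■■□□□
□□□□□□□□□
□□□□□□□□□
□□□□□□□□□
8) □□□□□□□□□
□□□□□□□□□
□□□□□□□□□
□□□■■□□□□
□□□■v■□□□
□□□□■■□□□
□□□□□□□□□
□□□□□□□□□
□□□□□□□□□
9) □□□□□□□□□
□□□□□□□□□
□□□□□□□□□
□□□■■□□□□
□□□<■■□□□
□□□□■■□□□
□□□□□□□□□
□□□□□□□□□
□□□□□□□□□
10) □□□□□□□□□
□□□□□□□□□
□□□□□□□□□
□□□■■□□□□
□□□□■■□□□
□□□v■■□□□
□□□□□□□□□
□□□□□□□□□
□□□□□□□□□
11) □□□□□□□□□
□□□□□□□□□
□□□□□□□□□
□□□■■□□□□
□□□□■■□□□
□□<■■■□□□
□□□□□□□□□
□□□□□□□□□
□□□□□□□□□
12) □□□□□□□□□
□□□□□□□□□
□□□□□□□□□
□□□■■□□□□
□□^□■■□□□
□□■■■■□□□
□□□□□□□□□
□□□□□□□□□
□□□□□□□□□
13) □□□□□□□□□
□□□□□□□□□
□□□□□□□□□
□□□■■□□□□
□□■>■■□□□
□□■■■■□□□
□□□□□□□□□
□□□□□□□□□
□□□□□□□□□
14) □□□□□□□□□
□□□□□□□□□
□□□□□□□□□
□□□■■□□□□
□□■■■■□□□
□□■v■■□□□
□□□□□□□□□
□□□□□□□□□
□□□□□□□□□
15) □□□□□□□□□
□□□□□□□□□
□□□□□□□□□
□□□■■□□□□
□□■■■■□□□
□□■□>■□□□
□□□□□□□□□
□□□□□□□□□
□□□□□□□□□
16) □□□□□□□□□
□□□□□□□□□
□□□□□□□□□
□□□■■□□□□
□□■■^■□□□
□□■□□■□□□
□□□□□□□□□
□□□□□□□□□
□□□□□□□□□
17) □□□□□□□□□
□□□□□□□□□
□□□□□□□□□
□□□■■□□□□
□□■<□■□□□
□□■□□■□□□
□□□□□□□□□
□□□□□□□□□
□□□□□□□□□
18) □□□□□□□□□
□□□□□□□□□
□□□□□□□□□
□□□■■□□□□
□□■□□■□□□
□□■v□■□□□
□□□□□□□□□
□□□□□□□□□
□□□□□□□□□
19) □□□□□□□□□
□□□□□□□□□
□□□□□□□□□
□□□■■□□□□
□□■□□■□□□
□□<■□■□□□
□□□□□□□□□
□□□□□□□□□
□□□□□□□□□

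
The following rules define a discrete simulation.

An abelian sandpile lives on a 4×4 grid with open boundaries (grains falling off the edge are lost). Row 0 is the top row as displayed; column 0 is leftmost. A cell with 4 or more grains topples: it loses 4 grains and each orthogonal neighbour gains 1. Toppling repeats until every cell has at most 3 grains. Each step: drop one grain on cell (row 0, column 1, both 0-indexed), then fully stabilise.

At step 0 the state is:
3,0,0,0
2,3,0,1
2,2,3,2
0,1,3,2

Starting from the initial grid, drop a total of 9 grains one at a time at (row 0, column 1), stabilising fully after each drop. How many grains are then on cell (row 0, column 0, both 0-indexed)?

2

k=0  3,0,0,0
2,3,0,1
2,2,3,2
0,1,3,2
k=1  3,1,0,0
2,3,0,1
2,2,3,2
0,1,3,2
k=2  3,2,0,0
2,3,0,1
2,2,3,2
0,1,3,2
k=3  3,3,0,0
2,3,0,1
2,2,3,2
0,1,3,2
k=4  1,2,1,0
0,1,1,1
3,3,3,2
0,1,3,2
k=5  1,3,1,0
0,1,1,1
3,3,3,2
0,1,3,2
k=6  2,0,2,0
0,2,1,1
3,3,3,2
0,1,3,2
k=7  2,1,2,0
0,2,1,1
3,3,3,2
0,1,3,2
k=8  2,2,2,0
0,2,1,1
3,3,3,2
0,1,3,2
k=9  2,3,2,0
0,2,1,1
3,3,3,2
0,1,3,2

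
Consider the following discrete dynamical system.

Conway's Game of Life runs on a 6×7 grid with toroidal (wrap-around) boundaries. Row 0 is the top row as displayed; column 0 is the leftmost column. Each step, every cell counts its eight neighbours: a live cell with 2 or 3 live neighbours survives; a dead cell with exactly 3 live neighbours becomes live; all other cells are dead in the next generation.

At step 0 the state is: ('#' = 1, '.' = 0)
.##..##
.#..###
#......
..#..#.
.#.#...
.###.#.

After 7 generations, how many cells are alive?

0) .##..##
.#..###
#......
..#..#.
.#.#...
.###.#.
1) .......
.##.#..
##..#..
.##....
.#.#...
...#.##
2) ..####.
####...
#......
...#...
##.##..
..#.#..
3) .....#.
#.....#
#..#...
#####..
.#..#..
.......
4) ......#
#.....#
...##..
#...#..
##..#..
.......
5) #.....#
#....##
#..####
##..##.
##.....
#......
6) .#...#.
.#.....
...#...
..##...
.......
.......
7) .......
..#....
...#...
..##...
.......
.......

4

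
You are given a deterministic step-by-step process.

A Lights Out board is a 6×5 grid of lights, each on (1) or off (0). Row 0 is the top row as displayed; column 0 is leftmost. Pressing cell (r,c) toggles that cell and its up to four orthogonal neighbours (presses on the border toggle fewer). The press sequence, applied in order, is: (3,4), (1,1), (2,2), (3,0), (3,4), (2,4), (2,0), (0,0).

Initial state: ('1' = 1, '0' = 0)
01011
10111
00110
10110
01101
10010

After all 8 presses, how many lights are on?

20

0) 01011
10111
00110
10110
01101
10010
1) 01011
10111
00111
10101
01100
10010
2) 00011
01011
01111
10101
01100
10010
3) 00011
01111
00001
10001
01100
10010
4) 00011
01111
10001
01001
11100
10010
5) 00011
01111
10000
01010
11101
10010
6) 00011
01110
10011
01011
11101
10010
7) 00011
11110
01011
11011
11101
10010
8) 11011
01110
01011
11011
11101
10010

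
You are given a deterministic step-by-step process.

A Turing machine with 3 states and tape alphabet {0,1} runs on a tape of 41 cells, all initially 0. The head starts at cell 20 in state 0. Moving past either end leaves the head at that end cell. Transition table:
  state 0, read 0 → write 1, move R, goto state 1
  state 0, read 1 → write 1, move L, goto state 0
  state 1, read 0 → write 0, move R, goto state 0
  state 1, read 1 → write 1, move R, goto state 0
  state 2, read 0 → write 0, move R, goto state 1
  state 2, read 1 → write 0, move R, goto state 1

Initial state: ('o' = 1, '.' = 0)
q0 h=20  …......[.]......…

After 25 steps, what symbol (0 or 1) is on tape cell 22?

1

0) q0 h=20  …......[.]......…
1) q1 h=21  ….....o[.]......…
2) q0 h=22  …....o.[.]......…
3) q1 h=23  …...o.o[.]......…
4) q0 h=24  …..o.o.[.]......…
5) q1 h=25  ….o.o.o[.]......…
6) q0 h=26  …o.o.o.[.]......…
7) q1 h=27  ….o.o.o[.]......…
8) q0 h=28  …o.o.o.[.]......…
9) q1 h=29  ….o.o.o[.]......…
10) q0 h=30  …o.o.o.[.]......…
11) q1 h=31  ….o.o.o[.]......…
12) q0 h=32  …o.o.o.[.]......…
13) q1 h=33  ….o.o.o[.]......…
14) q0 h=34  …o.o.o.[.]......|
15) q1 h=35  ….o.o.o[.].....|
16) q0 h=36  …o.o.o.[.]....|
17) q1 h=37  ….o.o.o[.]...|
18) q0 h=38  …o.o.o.[.]..|
19) q1 h=39  ….o.o.o[.].|
20) q0 h=40  …o.o.o.[.]|
21) q1 h=40  …o.o.o.[o]|
22) q0 h=40  …o.o.o.[o]|
23) q0 h=39  ….o.o.o[.]o|
24) q1 h=40  …o.o.oo[o]|
25) q0 h=40  …o.o.oo[o]|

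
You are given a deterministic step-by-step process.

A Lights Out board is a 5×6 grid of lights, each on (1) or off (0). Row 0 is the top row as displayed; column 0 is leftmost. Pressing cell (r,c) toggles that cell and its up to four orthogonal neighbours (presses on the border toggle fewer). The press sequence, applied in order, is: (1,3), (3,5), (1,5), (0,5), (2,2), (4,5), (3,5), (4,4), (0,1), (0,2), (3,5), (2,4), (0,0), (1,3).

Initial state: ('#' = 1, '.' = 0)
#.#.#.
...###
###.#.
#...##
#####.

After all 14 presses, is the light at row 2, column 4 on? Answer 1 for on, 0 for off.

0

[0] #.#.#.
...###
###.#.
#...##
#####.
[1] #.###.
..#..#
#####.
#...##
#####.
[2] #.###.
..#..#
######
#.....
######
[3] #.####
..#.#.
#####.
#.....
######
[4] #.##..
..#.##
#####.
#.....
######
[5] #.##..
....##
#...#.
#.#...
######
[6] #.##..
....##
#...#.
#.#..#
####..
[7] #.##..
....##
#...##
#.#.#.
####.#
[8] #.##..
....##
#...##
#.#...
###.#.
[9] .#.#..
.#..##
#...##
#.#...
###.#.
[10] ..#...
.##.##
#...##
#.#...
###.#.
[11] ..#...
.##.##
#...#.
#.#.##
###.##
[12] ..#...
.##..#
#..#.#
#.#..#
###.##
[13] ###...
###..#
#..#.#
#.#..#
###.##
[14] ####..
##.###
#....#
#.#..#
###.##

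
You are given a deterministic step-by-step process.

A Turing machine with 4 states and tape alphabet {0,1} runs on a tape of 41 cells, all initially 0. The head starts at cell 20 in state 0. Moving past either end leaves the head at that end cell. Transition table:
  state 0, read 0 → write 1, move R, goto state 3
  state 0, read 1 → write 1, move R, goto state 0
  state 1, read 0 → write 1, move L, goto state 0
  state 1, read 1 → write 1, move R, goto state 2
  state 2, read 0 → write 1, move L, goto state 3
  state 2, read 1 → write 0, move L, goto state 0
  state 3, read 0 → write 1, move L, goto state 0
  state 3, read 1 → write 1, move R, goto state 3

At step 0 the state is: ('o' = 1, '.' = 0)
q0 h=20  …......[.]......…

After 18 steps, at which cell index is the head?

0) q0 h=20  …......[.]......…
1) q3 h=21  ….....o[.]......…
2) q0 h=20  …......[o]o.....…
3) q0 h=21  ….....o[o]......…
4) q0 h=22  …....oo[.]......…
5) q3 h=23  …...ooo[.]......…
6) q0 h=22  …....oo[o]o.....…
7) q0 h=23  …...ooo[o]......…
8) q0 h=24  …..oooo[.]......…
9) q3 h=25  ….ooooo[.]......…
10) q0 h=24  …..oooo[o]o.....…
11) q0 h=25  ….ooooo[o]......…
12) q0 h=26  …oooooo[.]......…
13) q3 h=27  …oooooo[.]......…
14) q0 h=26  …oooooo[o]o.....…
15) q0 h=27  …oooooo[o]......…
16) q0 h=28  …oooooo[.]......…
17) q3 h=29  …oooooo[.]......…
18) q0 h=28  …oooooo[o]o.....…

28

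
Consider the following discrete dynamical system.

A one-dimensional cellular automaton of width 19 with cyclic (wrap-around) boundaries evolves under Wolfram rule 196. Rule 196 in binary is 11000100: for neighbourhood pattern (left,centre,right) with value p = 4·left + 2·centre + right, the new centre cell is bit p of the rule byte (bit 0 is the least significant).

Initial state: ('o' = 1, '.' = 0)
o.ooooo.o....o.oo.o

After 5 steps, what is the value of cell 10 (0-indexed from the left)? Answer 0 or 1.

0

[0] o.ooooo.o....o.oo.o
[1] o..oooo.o....o..o..
[2] o...ooo.o....o..o..
[3] o....oo.o....o..o..
[4] o.....o.o....o..o..
[5] o.....o.o....o..o..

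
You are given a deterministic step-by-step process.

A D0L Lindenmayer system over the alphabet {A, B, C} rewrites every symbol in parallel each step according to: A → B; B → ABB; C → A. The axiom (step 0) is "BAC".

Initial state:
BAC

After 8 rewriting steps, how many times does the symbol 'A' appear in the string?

k=0  BAC
k=1  ABBBA
k=2  BABBABBABBB
k=3  ABBBABBABBBABBABBBABBABBABB
k=4  BABBABBABBBABBABBBABBABBABBBABBABBBABBABBABBBABBABBBABBABBBABBABB
k=5  ABBBABBABBBABBABBBABBABBABBBABBABBBABBABBABBBABBABBBABBABB…BABBABBABBBABBABBBABBABBABBBABBABBBABBABBABBBABBABBBABBABB  (len 157)
k=6  BABBABBABBBABBABBBABBABBABBBABBABBBABBABBABBBABBABBBABBABB…ABBBABBABBBABBABBBABBABBABBBABBABBBABBABBABBBABBABBBABBABB  (len 379)
k=7  ABBBABBABBBABBABBBABBABBABBBABBABBBABBABBABBBABBABBBABBABB…ABBBABBABBBABBABBBABBABBABBBABBABBBABBABBABBBABBABBBABBABB  (len 915)
k=8  BABBABBABBBABBABBBABBABBABBBABBABBBABBABBABBBABBABBBABBABB…ABBBABBABBBABBABBBABBABBABBBABBABBBABBABBABBBABBABBBABBABB  (len 2209)

647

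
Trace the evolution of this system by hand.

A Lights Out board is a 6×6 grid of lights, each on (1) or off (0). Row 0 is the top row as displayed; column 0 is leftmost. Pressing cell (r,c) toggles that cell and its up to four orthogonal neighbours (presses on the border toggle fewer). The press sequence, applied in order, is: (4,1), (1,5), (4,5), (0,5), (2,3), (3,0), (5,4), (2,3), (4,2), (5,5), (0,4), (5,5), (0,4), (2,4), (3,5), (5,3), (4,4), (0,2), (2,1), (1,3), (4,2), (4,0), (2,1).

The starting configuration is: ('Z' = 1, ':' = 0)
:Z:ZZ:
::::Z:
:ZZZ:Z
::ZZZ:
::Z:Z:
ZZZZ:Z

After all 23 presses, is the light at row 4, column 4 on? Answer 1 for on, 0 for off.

k=0  :Z:ZZ:
::::Z:
:ZZZ:Z
::ZZZ:
::Z:Z:
ZZZZ:Z
k=1  :Z:ZZ:
::::Z:
:ZZZ:Z
:ZZZZ:
ZZ::Z:
Z:ZZ:Z
k=2  :Z:ZZZ
:::::Z
:ZZZ::
:ZZZZ:
ZZ::Z:
Z:ZZ:Z
k=3  :Z:ZZZ
:::::Z
:ZZZ::
:ZZZZZ
ZZ:::Z
Z:ZZ::
k=4  :Z:Z::
::::::
:ZZZ::
:ZZZZZ
ZZ:::Z
Z:ZZ::
k=5  :Z:Z::
:::Z::
:Z::Z:
:ZZ:ZZ
ZZ:::Z
Z:ZZ::
k=6  :Z:Z::
:::Z::
ZZ::Z:
Z:Z:ZZ
:Z:::Z
Z:ZZ::
k=7  :Z:Z::
:::Z::
ZZ::Z:
Z:Z:ZZ
:Z::ZZ
Z:Z:ZZ
k=8  :Z:Z::
::::::
ZZZZ::
Z:ZZZZ
:Z::ZZ
Z:Z:ZZ
k=9  :Z:Z::
::::::
ZZZZ::
Z::ZZZ
::ZZZZ
Z:::ZZ
k=10  :Z:Z::
::::::
ZZZZ::
Z::ZZZ
::ZZZ:
Z:::::
k=11  :Z::ZZ
::::Z:
ZZZZ::
Z::ZZZ
::ZZZ:
Z:::::
k=12  :Z::ZZ
::::Z:
ZZZZ::
Z::ZZZ
::ZZZZ
Z:::ZZ
k=13  :Z:Z::
::::::
ZZZZ::
Z::ZZZ
::ZZZZ
Z:::ZZ
k=14  :Z:Z::
::::Z:
ZZZ:ZZ
Z::Z:Z
::ZZZZ
Z:::ZZ
k=15  :Z:Z::
::::Z:
ZZZ:Z:
Z::ZZ:
::ZZZ:
Z:::ZZ
k=16  :Z:Z::
::::Z:
ZZZ:Z:
Z::ZZ:
::Z:Z:
Z:ZZ:Z
k=17  :Z:Z::
::::Z:
ZZZ:Z:
Z::Z::
::ZZ:Z
Z:ZZZZ
k=18  ::Z:::
::Z:Z:
ZZZ:Z:
Z::Z::
::ZZ:Z
Z:ZZZZ
k=19  ::Z:::
:ZZ:Z:
::::Z:
ZZ:Z::
::ZZ:Z
Z:ZZZZ
k=20  ::ZZ::
:Z:Z::
:::ZZ:
ZZ:Z::
::ZZ:Z
Z:ZZZZ
k=21  ::ZZ::
:Z:Z::
:::ZZ:
ZZZZ::
:Z:::Z
Z::ZZZ
k=22  ::ZZ::
:Z:Z::
:::ZZ:
:ZZZ::
Z::::Z
:::ZZZ
k=23  ::ZZ::
:::Z::
ZZZZZ:
::ZZ::
Z::::Z
:::ZZZ

0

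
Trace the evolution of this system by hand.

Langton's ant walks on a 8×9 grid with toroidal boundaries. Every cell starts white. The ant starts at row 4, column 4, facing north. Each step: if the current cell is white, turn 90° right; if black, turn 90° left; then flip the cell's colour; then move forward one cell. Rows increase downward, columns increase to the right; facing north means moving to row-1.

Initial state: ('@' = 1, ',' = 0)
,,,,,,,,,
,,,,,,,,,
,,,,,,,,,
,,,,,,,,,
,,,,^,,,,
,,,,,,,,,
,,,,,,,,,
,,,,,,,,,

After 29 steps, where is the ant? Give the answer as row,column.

6,3

k=0  ,,,,,,,,,
,,,,,,,,,
,,,,,,,,,
,,,,,,,,,
,,,,^,,,,
,,,,,,,,,
,,,,,,,,,
,,,,,,,,,
k=1  ,,,,,,,,,
,,,,,,,,,
,,,,,,,,,
,,,,,,,,,
,,,,@>,,,
,,,,,,,,,
,,,,,,,,,
,,,,,,,,,
k=2  ,,,,,,,,,
,,,,,,,,,
,,,,,,,,,
,,,,,,,,,
,,,,@@,,,
,,,,,v,,,
,,,,,,,,,
,,,,,,,,,
k=3  ,,,,,,,,,
,,,,,,,,,
,,,,,,,,,
,,,,,,,,,
,,,,@@,,,
,,,,<@,,,
,,,,,,,,,
,,,,,,,,,
k=4  ,,,,,,,,,
,,,,,,,,,
,,,,,,,,,
,,,,,,,,,
,,,,^@,,,
,,,,@@,,,
,,,,,,,,,
,,,,,,,,,
k=5  ,,,,,,,,,
,,,,,,,,,
,,,,,,,,,
,,,,,,,,,
,,,<,@,,,
,,,,@@,,,
,,,,,,,,,
,,,,,,,,,
k=6  ,,,,,,,,,
,,,,,,,,,
,,,,,,,,,
,,,^,,,,,
,,,@,@,,,
,,,,@@,,,
,,,,,,,,,
,,,,,,,,,
k=7  ,,,,,,,,,
,,,,,,,,,
,,,,,,,,,
,,,@>,,,,
,,,@,@,,,
,,,,@@,,,
,,,,,,,,,
,,,,,,,,,
k=8  ,,,,,,,,,
,,,,,,,,,
,,,,,,,,,
,,,@@,,,,
,,,@v@,,,
,,,,@@,,,
,,,,,,,,,
,,,,,,,,,
k=9  ,,,,,,,,,
,,,,,,,,,
,,,,,,,,,
,,,@@,,,,
,,,<@@,,,
,,,,@@,,,
,,,,,,,,,
,,,,,,,,,
k=10  ,,,,,,,,,
,,,,,,,,,
,,,,,,,,,
,,,@@,,,,
,,,,@@,,,
,,,v@@,,,
,,,,,,,,,
,,,,,,,,,
k=11  ,,,,,,,,,
,,,,,,,,,
,,,,,,,,,
,,,@@,,,,
,,,,@@,,,
,,<@@@,,,
,,,,,,,,,
,,,,,,,,,
k=12  ,,,,,,,,,
,,,,,,,,,
,,,,,,,,,
,,,@@,,,,
,,^,@@,,,
,,@@@@,,,
,,,,,,,,,
,,,,,,,,,
k=13  ,,,,,,,,,
,,,,,,,,,
,,,,,,,,,
,,,@@,,,,
,,@>@@,,,
,,@@@@,,,
,,,,,,,,,
,,,,,,,,,
k=14  ,,,,,,,,,
,,,,,,,,,
,,,,,,,,,
,,,@@,,,,
,,@@@@,,,
,,@v@@,,,
,,,,,,,,,
,,,,,,,,,
k=15  ,,,,,,,,,
,,,,,,,,,
,,,,,,,,,
,,,@@,,,,
,,@@@@,,,
,,@,>@,,,
,,,,,,,,,
,,,,,,,,,
k=16  ,,,,,,,,,
,,,,,,,,,
,,,,,,,,,
,,,@@,,,,
,,@@^@,,,
,,@,,@,,,
,,,,,,,,,
,,,,,,,,,
k=17  ,,,,,,,,,
,,,,,,,,,
,,,,,,,,,
,,,@@,,,,
,,@<,@,,,
,,@,,@,,,
,,,,,,,,,
,,,,,,,,,
k=18  ,,,,,,,,,
,,,,,,,,,
,,,,,,,,,
,,,@@,,,,
,,@,,@,,,
,,@v,@,,,
,,,,,,,,,
,,,,,,,,,
k=19  ,,,,,,,,,
,,,,,,,,,
,,,,,,,,,
,,,@@,,,,
,,@,,@,,,
,,<@,@,,,
,,,,,,,,,
,,,,,,,,,
k=20  ,,,,,,,,,
,,,,,,,,,
,,,,,,,,,
,,,@@,,,,
,,@,,@,,,
,,,@,@,,,
,,v,,,,,,
,,,,,,,,,
k=21  ,,,,,,,,,
,,,,,,,,,
,,,,,,,,,
,,,@@,,,,
,,@,,@,,,
,,,@,@,,,
,<@,,,,,,
,,,,,,,,,
k=22  ,,,,,,,,,
,,,,,,,,,
,,,,,,,,,
,,,@@,,,,
,,@,,@,,,
,^,@,@,,,
,@@,,,,,,
,,,,,,,,,
k=23  ,,,,,,,,,
,,,,,,,,,
,,,,,,,,,
,,,@@,,,,
,,@,,@,,,
,@>@,@,,,
,@@,,,,,,
,,,,,,,,,
k=24  ,,,,,,,,,
,,,,,,,,,
,,,,,,,,,
,,,@@,,,,
,,@,,@,,,
,@@@,@,,,
,@v,,,,,,
,,,,,,,,,
k=25  ,,,,,,,,,
,,,,,,,,,
,,,,,,,,,
,,,@@,,,,
,,@,,@,,,
,@@@,@,,,
,@,>,,,,,
,,,,,,,,,
k=26  ,,,,,,,,,
,,,,,,,,,
,,,,,,,,,
,,,@@,,,,
,,@,,@,,,
,@@@,@,,,
,@,@,,,,,
,,,v,,,,,
k=27  ,,,,,,,,,
,,,,,,,,,
,,,,,,,,,
,,,@@,,,,
,,@,,@,,,
,@@@,@,,,
,@,@,,,,,
,,<@,,,,,
k=28  ,,,,,,,,,
,,,,,,,,,
,,,,,,,,,
,,,@@,,,,
,,@,,@,,,
,@@@,@,,,
,@^@,,,,,
,,@@,,,,,
k=29  ,,,,,,,,,
,,,,,,,,,
,,,,,,,,,
,,,@@,,,,
,,@,,@,,,
,@@@,@,,,
,@@>,,,,,
,,@@,,,,,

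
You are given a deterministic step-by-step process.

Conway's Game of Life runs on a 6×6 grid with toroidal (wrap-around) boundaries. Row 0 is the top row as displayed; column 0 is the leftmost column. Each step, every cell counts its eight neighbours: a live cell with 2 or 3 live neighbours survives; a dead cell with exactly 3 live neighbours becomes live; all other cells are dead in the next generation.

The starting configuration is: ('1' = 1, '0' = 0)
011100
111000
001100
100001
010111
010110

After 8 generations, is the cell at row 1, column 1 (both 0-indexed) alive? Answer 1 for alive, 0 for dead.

[0] 011100
111000
001100
100001
010111
010110
[1] 000010
100000
001101
110001
010100
010001
[2] 100001
000111
001011
010101
010011
101010
[3] 110000
000100
001000
010100
010000
000110
[4] 001110
011000
001100
010000
000110
111000
[5] 100000
010010
000100
000010
100100
010001
[6] 110001
000000
000110
000110
100011
010001
[7] 010001
100011
000110
000000
100100
010000
[8] 010011
100100
000110
000110
000000
011000

0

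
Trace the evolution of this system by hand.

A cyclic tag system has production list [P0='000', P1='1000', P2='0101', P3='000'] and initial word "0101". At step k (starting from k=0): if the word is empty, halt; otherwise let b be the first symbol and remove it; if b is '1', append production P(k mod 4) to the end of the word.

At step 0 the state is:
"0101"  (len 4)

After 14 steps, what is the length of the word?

0

gen 0: "0101"  (len 4)
gen 1: "101"  (len 3)
gen 2: "011000"  (len 6)
gen 3: "11000"  (len 5)
gen 4: "1000000"  (len 7)
gen 5: "000000000"  (len 9)
gen 6: "00000000"  (len 8)
gen 7: "0000000"  (len 7)
gen 8: "000000"  (len 6)
gen 9: "00000"  (len 5)
gen 10: "0000"  (len 4)
gen 11: "000"  (len 3)
gen 12: "00"  (len 2)
gen 13: "0"  (len 1)
gen 14: (halted — word empty)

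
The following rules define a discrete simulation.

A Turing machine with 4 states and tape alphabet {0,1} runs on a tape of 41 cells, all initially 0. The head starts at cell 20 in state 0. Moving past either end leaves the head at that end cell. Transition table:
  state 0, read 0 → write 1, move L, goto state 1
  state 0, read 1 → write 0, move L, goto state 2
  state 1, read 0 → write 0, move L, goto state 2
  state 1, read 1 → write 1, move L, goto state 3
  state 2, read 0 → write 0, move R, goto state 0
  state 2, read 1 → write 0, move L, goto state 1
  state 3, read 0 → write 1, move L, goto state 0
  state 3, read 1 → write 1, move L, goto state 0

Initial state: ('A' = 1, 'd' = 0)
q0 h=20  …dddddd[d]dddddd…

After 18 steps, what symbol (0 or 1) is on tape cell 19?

0) q0 h=20  …dddddd[d]dddddd…
1) q1 h=19  …dddddd[d]Addddd…
2) q2 h=18  …dddddd[d]dAdddd…
3) q0 h=19  …dddddd[d]Addddd…
4) q1 h=18  …dddddd[d]AAdddd…
5) q2 h=17  …dddddd[d]dAAddd…
6) q0 h=18  …dddddd[d]AAdddd…
7) q1 h=17  …dddddd[d]AAAddd…
8) q2 h=16  …dddddd[d]dAAAdd…
9) q0 h=17  …dddddd[d]AAAddd…
10) q1 h=16  …dddddd[d]AAAAdd…
11) q2 h=15  …dddddd[d]dAAAAd…
12) q0 h=16  …dddddd[d]AAAAdd…
13) q1 h=15  …dddddd[d]AAAAAd…
14) q2 h=14  …dddddd[d]dAAAAA…
15) q0 h=15  …dddddd[d]AAAAAd…
16) q1 h=14  …dddddd[d]AAAAAA…
17) q2 h=13  …dddddd[d]dAAAAA…
18) q0 h=14  …dddddd[d]AAAAAA…

1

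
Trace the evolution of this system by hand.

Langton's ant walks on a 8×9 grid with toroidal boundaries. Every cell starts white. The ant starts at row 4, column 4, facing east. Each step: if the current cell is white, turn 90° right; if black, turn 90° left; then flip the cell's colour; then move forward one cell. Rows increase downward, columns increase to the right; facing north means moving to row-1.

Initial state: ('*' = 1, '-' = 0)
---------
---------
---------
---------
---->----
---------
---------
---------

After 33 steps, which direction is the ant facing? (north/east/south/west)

0) ---------
---------
---------
---------
---->----
---------
---------
---------
1) ---------
---------
---------
---------
----*----
----v----
---------
---------
2) ---------
---------
---------
---------
----*----
---<*----
---------
---------
3) ---------
---------
---------
---------
---^*----
---**----
---------
---------
4) ---------
---------
---------
---------
---*>----
---**----
---------
---------
5) ---------
---------
---------
----^----
---*-----
---**----
---------
---------
6) ---------
---------
---------
----*>---
---*-----
---**----
---------
---------
7) ---------
---------
---------
----**---
---*-v---
---**----
---------
---------
8) ---------
---------
---------
----**---
---*<*---
---**----
---------
---------
9) ---------
---------
---------
----^*---
---***---
---**----
---------
---------
10) ---------
---------
---------
---<-*---
---***---
---**----
---------
---------
11) ---------
---------
---^-----
---*-*---
---***---
---**----
---------
---------
12) ---------
---------
---*>----
---*-*---
---***---
---**----
---------
---------
13) ---------
---------
---**----
---*v*---
---***---
---**----
---------
---------
14) ---------
---------
---**----
---<**---
---***---
---**----
---------
---------
15) ---------
---------
---**----
----**---
---v**---
---**----
---------
---------
16) ---------
---------
---**----
----**---
---->*---
---**----
---------
---------
17) ---------
---------
---**----
----^*---
-----*---
---**----
---------
---------
18) ---------
---------
---**----
---<-*---
-----*---
---**----
---------
---------
19) ---------
---------
---^*----
---*-*---
-----*---
---**----
---------
---------
20) ---------
---------
--<-*----
---*-*---
-----*---
---**----
---------
---------
21) ---------
--^------
--*-*----
---*-*---
-----*---
---**----
---------
---------
22) ---------
--*>-----
--*-*----
---*-*---
-----*---
---**----
---------
---------
23) ---------
--**-----
--*v*----
---*-*---
-----*---
---**----
---------
---------
24) ---------
--**-----
--<**----
---*-*---
-----*---
---**----
---------
---------
25) ---------
--**-----
---**----
--v*-*---
-----*---
---**----
---------
---------
26) ---------
--**-----
---**----
-<**-*---
-----*---
---**----
---------
---------
27) ---------
--**-----
-^-**----
-***-*---
-----*---
---**----
---------
---------
28) ---------
--**-----
-*>**----
-***-*---
-----*---
---**----
---------
---------
29) ---------
--**-----
-****----
-*v*-*---
-----*---
---**----
---------
---------
30) ---------
--**-----
-****----
-*->-*---
-----*---
---**----
---------
---------
31) ---------
--**-----
-**^*----
-*---*---
-----*---
---**----
---------
---------
32) ---------
--**-----
-*<-*----
-*---*---
-----*---
---**----
---------
---------
33) ---------
--**-----
-*--*----
-*v--*---
-----*---
---**----
---------
---------

south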